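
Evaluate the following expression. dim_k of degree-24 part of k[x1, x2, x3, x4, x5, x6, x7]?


C(d+n-1,n-1)=C(30,6)=593775


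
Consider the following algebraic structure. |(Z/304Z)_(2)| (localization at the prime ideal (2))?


2-primary part: 304=2^4*19
Size=2^4=16


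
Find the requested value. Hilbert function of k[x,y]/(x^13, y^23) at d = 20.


k[x,y], I = (x^13, y^23), d = 20
Need i < 13 and d-i < 23.
Range: 0 <= i <= 12.
H(20) = 13


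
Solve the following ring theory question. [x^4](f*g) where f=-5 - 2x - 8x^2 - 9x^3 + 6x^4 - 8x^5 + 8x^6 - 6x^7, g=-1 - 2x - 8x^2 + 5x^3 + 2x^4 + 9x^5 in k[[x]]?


[x^4] = sum a_i*b_j, i+j=4
  -5*2=-10
  -2*5=-10
  -8*-8=64
  -9*-2=18
  6*-1=-6
Sum=56


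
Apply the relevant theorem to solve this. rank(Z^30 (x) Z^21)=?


rank(M(x)N) = rank(M)*rank(N)
30*21 = 630


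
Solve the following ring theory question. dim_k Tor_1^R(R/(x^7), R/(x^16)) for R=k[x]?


Tor_1(R/I,R/J)=(I cap J)/IJ=(x^16)/(x^23)
dim=23-16=min(7,16)=7


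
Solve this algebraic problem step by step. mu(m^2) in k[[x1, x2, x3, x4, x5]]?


C(n+d-1,d)=C(6,2)=15


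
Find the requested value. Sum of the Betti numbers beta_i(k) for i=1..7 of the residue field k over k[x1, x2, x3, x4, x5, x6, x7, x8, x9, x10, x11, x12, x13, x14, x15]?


Koszul resolution: beta_i(k)=C(n,i), n=15
C(15,1)=15, C(15,2)=105, C(15,3)=455, C(15,4)=1365, C(15,5)=3003, C(15,6)=5005, C(15,7)=6435
Sum=16383


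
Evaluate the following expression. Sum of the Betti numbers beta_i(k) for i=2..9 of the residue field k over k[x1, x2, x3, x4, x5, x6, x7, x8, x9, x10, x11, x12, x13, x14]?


Koszul resolution: beta_i(k)=C(n,i), n=14
C(14,2)=91, C(14,3)=364, C(14,4)=1001, C(14,5)=2002, C(14,6)=3003, C(14,7)=3432, C(14,8)=3003, C(14,9)=2002
Sum=14898


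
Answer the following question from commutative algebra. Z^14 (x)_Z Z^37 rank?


rank(M(x)N) = rank(M)*rank(N)
14*37 = 518


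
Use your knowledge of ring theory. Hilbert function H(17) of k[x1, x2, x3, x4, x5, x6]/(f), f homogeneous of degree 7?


C(22,5)-C(15,5)=26334-3003=23331


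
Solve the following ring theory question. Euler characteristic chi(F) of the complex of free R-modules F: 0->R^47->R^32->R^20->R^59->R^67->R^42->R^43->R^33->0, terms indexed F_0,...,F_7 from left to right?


chi = sum (-1)^i * rank:
(-1)^0*47=47
(-1)^1*32=-32
(-1)^2*20=20
(-1)^3*59=-59
(-1)^4*67=67
(-1)^5*42=-42
(-1)^6*43=43
(-1)^7*33=-33
chi=11


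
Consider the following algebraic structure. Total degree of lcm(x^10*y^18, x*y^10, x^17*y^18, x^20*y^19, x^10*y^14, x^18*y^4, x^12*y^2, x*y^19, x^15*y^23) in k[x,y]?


lcm = componentwise max:
x: max(10,1,17,20,10,18,12,1,15)=20
y: max(18,10,18,19,14,4,2,19,23)=23
Total=20+23=43


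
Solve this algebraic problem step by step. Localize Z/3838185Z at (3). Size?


3-primary part: 3838185=3^10*65
Size=3^10=59049


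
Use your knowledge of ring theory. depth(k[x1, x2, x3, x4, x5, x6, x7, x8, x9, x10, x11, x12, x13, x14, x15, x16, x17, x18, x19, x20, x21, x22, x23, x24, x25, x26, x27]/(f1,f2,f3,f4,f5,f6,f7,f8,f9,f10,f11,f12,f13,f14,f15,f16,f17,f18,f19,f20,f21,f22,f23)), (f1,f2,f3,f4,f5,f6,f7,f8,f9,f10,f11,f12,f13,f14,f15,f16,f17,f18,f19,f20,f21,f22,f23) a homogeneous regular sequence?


depth(R)=27
depth(R/I)=27-23=4


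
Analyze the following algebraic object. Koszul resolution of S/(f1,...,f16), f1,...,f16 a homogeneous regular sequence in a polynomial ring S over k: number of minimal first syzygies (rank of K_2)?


Regular sequence => Koszul complex is the minimal free resolution.
Syz_1 minimally generated by Koszul relations f_i*e_j - f_j*e_i (i<j): mu(Syz_1) = beta_2 = C(m,2) = m(m-1)/2
m=16
16*15/2 = 120


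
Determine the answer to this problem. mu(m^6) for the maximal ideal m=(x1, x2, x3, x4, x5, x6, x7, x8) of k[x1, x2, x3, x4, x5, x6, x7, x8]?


Graded Nakayama: mu(m^d) = dim_k (m^d/m^(d+1)) = #degree-6 monomials in 8 vars
C(n+d-1,d)=C(13,6)=1716


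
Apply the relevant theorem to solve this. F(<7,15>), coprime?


gcd(7,15)=1 => F=ab-a-b=7*15-7-15=105-22=83


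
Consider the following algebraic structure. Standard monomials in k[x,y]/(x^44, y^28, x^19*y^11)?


k[x,y]/I, I = (x^44, y^28, x^19*y^11)
Rect: 44x28=1232. Corner: (44-19)x(28-11)=425.
dim = 1232-425 = 807


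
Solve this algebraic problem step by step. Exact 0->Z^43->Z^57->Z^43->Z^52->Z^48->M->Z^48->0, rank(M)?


Alt sum=0:
(-1)^0*43 + (-1)^1*57 + (-1)^2*43 + (-1)^3*52 + (-1)^4*48 + (-1)^5*? + (-1)^6*48=0
rank(M)=73


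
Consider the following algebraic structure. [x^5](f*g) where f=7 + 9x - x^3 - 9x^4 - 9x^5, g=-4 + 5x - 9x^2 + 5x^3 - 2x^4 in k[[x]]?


[x^5] = sum a_i*b_j, i+j=5
  9*-2=-18
  -1*-9=9
  -9*5=-45
  -9*-4=36
Sum=-18


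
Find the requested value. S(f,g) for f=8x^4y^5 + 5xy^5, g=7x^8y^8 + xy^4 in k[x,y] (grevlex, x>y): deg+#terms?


LT(f)=8x^4y^5, LT(g)=7x^8y^8
lcm(LM)=x^8y^8
S(f,g) (scaled by 56 to clear denominators) = 7x^4y^3*f - 8*g = 35x^5y^8 - 8xy^4
2 terms, deg 13.
13+2=15


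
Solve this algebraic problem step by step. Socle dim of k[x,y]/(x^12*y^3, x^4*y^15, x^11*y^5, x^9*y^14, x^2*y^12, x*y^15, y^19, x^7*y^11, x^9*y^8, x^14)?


Socle = ann(m) = span of standard monomials u with x*u, y*u in I (staircase corners).
Redundant generators: x^9*y^14, x^4*y^15
Minimal generators: x^14, x^12*y^3, x^11*y^5, x^9*y^8, x^7*y^11, x^2*y^12, x*y^15, y^19
Corners: y^18, xy^14, x^6y^11, x^8y^10, x^10y^7, x^11y^4, x^13y^2
Socle dim=7


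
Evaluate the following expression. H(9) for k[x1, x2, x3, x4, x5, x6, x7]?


C(d+n-1,n-1)=C(15,6)=5005


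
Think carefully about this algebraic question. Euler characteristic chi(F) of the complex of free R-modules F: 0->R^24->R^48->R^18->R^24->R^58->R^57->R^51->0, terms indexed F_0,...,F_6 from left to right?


chi = sum (-1)^i * rank:
(-1)^0*24=24
(-1)^1*48=-48
(-1)^2*18=18
(-1)^3*24=-24
(-1)^4*58=58
(-1)^5*57=-57
(-1)^6*51=51
chi=22


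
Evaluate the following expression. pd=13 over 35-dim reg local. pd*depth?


pd+depth=35
depth=35-13=22
pd*depth=13*22=286


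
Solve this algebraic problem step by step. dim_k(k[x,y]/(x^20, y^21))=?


Basis: x^i*y^j, i<20, j<21
20*21=420


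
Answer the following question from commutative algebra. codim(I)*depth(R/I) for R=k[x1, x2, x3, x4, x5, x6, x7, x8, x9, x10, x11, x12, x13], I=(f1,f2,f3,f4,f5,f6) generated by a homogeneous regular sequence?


codim=6, depth=dim(R/I)=13-6=7
Product=6*7=42


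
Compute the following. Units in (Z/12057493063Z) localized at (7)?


Local ring = Z/823543Z.
phi(823543) = 7^6*(7-1) = 705894


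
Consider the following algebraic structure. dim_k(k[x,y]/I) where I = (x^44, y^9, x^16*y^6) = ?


k[x,y]/I, I = (x^44, y^9, x^16*y^6)
Rect: 44x9=396. Corner: (44-16)x(9-6)=84.
dim = 396-84 = 312


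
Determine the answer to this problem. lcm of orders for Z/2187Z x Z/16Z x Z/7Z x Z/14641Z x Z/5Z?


Exponent = lcm of the cyclic orders; pairwise coprime => product.
3^7*2^4*7^1*11^4*5^1=2187*16*7*14641*5=17931125520


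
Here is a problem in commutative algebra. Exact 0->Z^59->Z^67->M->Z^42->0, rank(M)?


Alt sum=0:
(-1)^0*59 + (-1)^1*67 + (-1)^2*? + (-1)^3*42=0
rank(M)=50


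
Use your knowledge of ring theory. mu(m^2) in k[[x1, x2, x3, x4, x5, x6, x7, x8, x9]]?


C(n+d-1,d)=C(10,2)=45


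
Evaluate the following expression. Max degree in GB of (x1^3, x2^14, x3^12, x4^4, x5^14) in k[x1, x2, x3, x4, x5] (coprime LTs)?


Pure powers, coprime LTs => already GB.
Degrees: 3, 14, 12, 4, 14
Max=14


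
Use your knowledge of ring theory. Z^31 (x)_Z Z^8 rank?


rank(M(x)N) = rank(M)*rank(N)
31*8 = 248


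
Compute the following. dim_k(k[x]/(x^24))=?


Basis: 1,x,...,x^23
dim=24


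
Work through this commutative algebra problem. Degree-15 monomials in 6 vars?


C(d+n-1,n-1)=C(20,5)=15504


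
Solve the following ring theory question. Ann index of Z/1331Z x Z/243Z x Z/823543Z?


Exponent = lcm of the cyclic orders; pairwise coprime => product.
11^3*3^5*7^7=1331*243*823543=266360983119


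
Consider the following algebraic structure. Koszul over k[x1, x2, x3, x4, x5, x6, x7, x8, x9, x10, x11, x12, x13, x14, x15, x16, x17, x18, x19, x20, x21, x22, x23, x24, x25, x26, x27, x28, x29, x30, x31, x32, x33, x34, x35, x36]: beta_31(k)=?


C(n,i)=C(36,31)=376992


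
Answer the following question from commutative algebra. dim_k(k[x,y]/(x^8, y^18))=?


Basis: x^i*y^j, i<8, j<18
8*18=144


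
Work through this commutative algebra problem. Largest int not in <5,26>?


gcd(5,26)=1 => F=ab-a-b=5*26-5-26=130-31=99


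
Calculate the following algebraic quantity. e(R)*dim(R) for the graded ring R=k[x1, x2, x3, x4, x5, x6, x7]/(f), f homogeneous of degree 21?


e(R)=deg(f)=21, dim(R)=7-1=6
e*dim=21*6=126


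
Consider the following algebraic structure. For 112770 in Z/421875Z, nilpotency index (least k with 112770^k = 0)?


112770^k mod 421875:
k=1: 112770
k=2: 72900
k=3: 276750
k=4: 50625
k=5: 168750
k=6: 0
First zero at k = 6


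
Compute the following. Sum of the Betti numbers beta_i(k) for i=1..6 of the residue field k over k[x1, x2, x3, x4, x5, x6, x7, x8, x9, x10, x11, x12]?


Koszul resolution: beta_i(k)=C(n,i), n=12
C(12,1)=12, C(12,2)=66, C(12,3)=220, C(12,4)=495, C(12,5)=792, C(12,6)=924
Sum=2509


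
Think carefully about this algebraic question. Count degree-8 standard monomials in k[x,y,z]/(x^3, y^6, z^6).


Need i<3, j<6, k<6 with i+j+k=8.
For each i, j ranges over max(0,8-i-5)..min(5,8-i):
  i=0: j in [3,5] -> 3
  i=1: j in [2,5] -> 4
  i=2: j in [1,5] -> 5
H(8) = 3+4+5 = 12


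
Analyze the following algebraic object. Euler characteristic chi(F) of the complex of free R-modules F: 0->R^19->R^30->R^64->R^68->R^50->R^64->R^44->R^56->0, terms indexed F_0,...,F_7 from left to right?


chi = sum (-1)^i * rank:
(-1)^0*19=19
(-1)^1*30=-30
(-1)^2*64=64
(-1)^3*68=-68
(-1)^4*50=50
(-1)^5*64=-64
(-1)^6*44=44
(-1)^7*56=-56
chi=-41


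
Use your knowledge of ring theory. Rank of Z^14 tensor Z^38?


rank(M(x)N) = rank(M)*rank(N)
14*38 = 532


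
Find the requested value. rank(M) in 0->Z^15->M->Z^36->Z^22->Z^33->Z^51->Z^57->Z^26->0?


Alt sum=0:
(-1)^0*15 + (-1)^1*? + (-1)^2*36 + (-1)^3*22 + (-1)^4*33 + (-1)^5*51 + (-1)^6*57 + (-1)^7*26=0
rank(M)=42


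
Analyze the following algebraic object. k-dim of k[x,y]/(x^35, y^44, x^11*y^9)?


k[x,y]/I, I = (x^35, y^44, x^11*y^9)
Rect: 35x44=1540. Corner: (35-11)x(44-9)=840.
dim = 1540-840 = 700


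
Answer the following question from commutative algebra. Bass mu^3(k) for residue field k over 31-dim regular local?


C(n,i)=C(31,3)=4495


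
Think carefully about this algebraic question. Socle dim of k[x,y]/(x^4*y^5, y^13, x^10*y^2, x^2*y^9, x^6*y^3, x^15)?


Socle = ann(m) = span of standard monomials u with x*u, y*u in I (staircase corners).
Minimal generators: x^15, x^10*y^2, x^6*y^3, x^4*y^5, x^2*y^9, y^13
Corners: xy^12, x^3y^8, x^5y^4, x^9y^2, x^14y
Socle dim=5


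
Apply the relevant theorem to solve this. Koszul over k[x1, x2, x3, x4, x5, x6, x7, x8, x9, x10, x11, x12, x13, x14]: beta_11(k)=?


C(n,i)=C(14,11)=364


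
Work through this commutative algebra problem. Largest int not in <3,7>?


gcd(3,7)=1 => F=ab-a-b=3*7-3-7=21-10=11


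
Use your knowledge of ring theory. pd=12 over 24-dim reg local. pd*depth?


pd+depth=24
depth=24-12=12
pd*depth=12*12=144


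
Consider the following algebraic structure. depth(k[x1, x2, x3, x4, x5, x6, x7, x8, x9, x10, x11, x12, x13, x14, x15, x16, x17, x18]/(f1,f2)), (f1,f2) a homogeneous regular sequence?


depth(R)=18
depth(R/I)=18-2=16


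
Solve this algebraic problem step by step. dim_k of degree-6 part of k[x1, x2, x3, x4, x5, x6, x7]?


C(d+n-1,n-1)=C(12,6)=924


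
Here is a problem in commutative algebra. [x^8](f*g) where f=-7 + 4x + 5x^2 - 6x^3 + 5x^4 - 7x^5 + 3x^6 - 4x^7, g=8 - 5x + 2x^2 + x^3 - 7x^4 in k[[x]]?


[x^8] = sum a_i*b_j, i+j=8
  5*-7=-35
  -7*1=-7
  3*2=6
  -4*-5=20
Sum=-16


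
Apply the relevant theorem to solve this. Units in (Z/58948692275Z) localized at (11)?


Local ring = Z/2357947691Z.
phi(2357947691) = 11^8*(11-1) = 2143588810


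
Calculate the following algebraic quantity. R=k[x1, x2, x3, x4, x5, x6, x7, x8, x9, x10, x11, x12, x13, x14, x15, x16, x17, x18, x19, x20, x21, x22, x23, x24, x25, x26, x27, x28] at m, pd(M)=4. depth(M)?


pd+depth=depth(R)=28
depth=28-4=24


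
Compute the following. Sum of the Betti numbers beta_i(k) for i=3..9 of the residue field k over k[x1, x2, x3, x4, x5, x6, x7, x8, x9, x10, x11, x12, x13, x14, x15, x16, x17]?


Koszul resolution: beta_i(k)=C(n,i), n=17
C(17,3)=680, C(17,4)=2380, C(17,5)=6188, C(17,6)=12376, C(17,7)=19448, C(17,8)=24310, C(17,9)=24310
Sum=89692


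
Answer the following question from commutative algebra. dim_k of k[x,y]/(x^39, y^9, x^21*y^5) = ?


k[x,y]/I, I = (x^39, y^9, x^21*y^5)
Rect: 39x9=351. Corner: (39-21)x(9-5)=72.
dim = 351-72 = 279


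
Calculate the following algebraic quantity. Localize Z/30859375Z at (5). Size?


5-primary part: 30859375=5^8*79
Size=5^8=390625


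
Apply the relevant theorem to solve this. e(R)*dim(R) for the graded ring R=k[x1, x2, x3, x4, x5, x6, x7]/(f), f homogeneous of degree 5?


e(R)=deg(f)=5, dim(R)=7-1=6
e*dim=5*6=30


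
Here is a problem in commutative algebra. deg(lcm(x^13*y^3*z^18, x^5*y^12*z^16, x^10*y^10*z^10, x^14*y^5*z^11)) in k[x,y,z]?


lcm = componentwise max:
x: max(13,5,10,14)=14
y: max(3,12,10,5)=12
z: max(18,16,10,11)=18
Total=14+12+18=44


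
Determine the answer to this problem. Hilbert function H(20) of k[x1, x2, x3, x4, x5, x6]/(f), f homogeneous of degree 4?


C(25,5)-C(21,5)=53130-20349=32781


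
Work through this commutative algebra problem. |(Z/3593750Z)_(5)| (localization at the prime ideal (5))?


5-primary part: 3593750=5^7*46
Size=5^7=78125


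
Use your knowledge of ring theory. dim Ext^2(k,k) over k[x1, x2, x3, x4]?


C(n,i)=C(4,2)=6


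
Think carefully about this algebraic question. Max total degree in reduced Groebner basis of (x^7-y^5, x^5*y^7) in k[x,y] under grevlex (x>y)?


LT(f1)=x^7, LT(f2)=x^5y^7, lcm=x^7y^7
S(f1,f2) = y^7*f1 - x^2*f2 = -y^12
Reduced GB = {f1, f2, y^12}; degrees 7, 12, 12
Max = 12


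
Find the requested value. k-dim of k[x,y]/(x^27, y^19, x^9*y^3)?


k[x,y]/I, I = (x^27, y^19, x^9*y^3)
Rect: 27x19=513. Corner: (27-9)x(19-3)=288.
dim = 513-288 = 225


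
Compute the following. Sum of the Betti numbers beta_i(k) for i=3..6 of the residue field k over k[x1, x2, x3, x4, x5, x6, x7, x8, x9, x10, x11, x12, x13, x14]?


Koszul resolution: beta_i(k)=C(n,i), n=14
C(14,3)=364, C(14,4)=1001, C(14,5)=2002, C(14,6)=3003
Sum=6370


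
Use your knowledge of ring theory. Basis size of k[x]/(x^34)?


Basis: 1,x,...,x^33
dim=34


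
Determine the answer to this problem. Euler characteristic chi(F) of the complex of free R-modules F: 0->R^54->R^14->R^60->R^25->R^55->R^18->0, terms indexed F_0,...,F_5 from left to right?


chi = sum (-1)^i * rank:
(-1)^0*54=54
(-1)^1*14=-14
(-1)^2*60=60
(-1)^3*25=-25
(-1)^4*55=55
(-1)^5*18=-18
chi=112


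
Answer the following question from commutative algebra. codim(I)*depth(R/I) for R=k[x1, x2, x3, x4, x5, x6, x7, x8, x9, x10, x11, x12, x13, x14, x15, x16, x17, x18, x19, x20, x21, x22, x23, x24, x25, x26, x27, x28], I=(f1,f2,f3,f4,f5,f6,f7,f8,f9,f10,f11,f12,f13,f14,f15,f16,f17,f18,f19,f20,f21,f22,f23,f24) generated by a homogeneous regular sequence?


codim=24, depth=dim(R/I)=28-24=4
Product=24*4=96


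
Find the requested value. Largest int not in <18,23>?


gcd(18,23)=1 => F=ab-a-b=18*23-18-23=414-41=373


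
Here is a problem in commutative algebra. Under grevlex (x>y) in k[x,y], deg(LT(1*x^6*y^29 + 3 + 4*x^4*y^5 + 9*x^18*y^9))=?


LT: 1*x^6*y^29
deg_x=6, deg_y=29
Total=6+29=35


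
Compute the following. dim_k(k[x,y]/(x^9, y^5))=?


Basis: x^i*y^j, i<9, j<5
9*5=45


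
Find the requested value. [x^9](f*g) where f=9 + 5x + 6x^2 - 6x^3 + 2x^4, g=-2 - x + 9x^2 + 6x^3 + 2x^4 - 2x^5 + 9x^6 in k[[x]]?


[x^9] = sum a_i*b_j, i+j=9
  -6*9=-54
  2*-2=-4
Sum=-58


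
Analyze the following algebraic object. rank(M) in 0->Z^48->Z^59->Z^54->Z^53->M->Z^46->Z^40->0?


Alt sum=0:
(-1)^0*48 + (-1)^1*59 + (-1)^2*54 + (-1)^3*53 + (-1)^4*? + (-1)^5*46 + (-1)^6*40=0
rank(M)=16


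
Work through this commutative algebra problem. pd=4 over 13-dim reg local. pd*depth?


pd+depth=13
depth=13-4=9
pd*depth=4*9=36


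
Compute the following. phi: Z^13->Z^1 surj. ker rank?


rank(ker) = 13-1 = 12


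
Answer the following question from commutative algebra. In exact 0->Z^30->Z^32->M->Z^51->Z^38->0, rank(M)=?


Alt sum=0:
(-1)^0*30 + (-1)^1*32 + (-1)^2*? + (-1)^3*51 + (-1)^4*38=0
rank(M)=15


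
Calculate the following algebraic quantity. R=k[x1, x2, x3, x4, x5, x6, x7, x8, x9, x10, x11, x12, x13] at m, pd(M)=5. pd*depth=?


pd+depth=13
depth=13-5=8
pd*depth=5*8=40


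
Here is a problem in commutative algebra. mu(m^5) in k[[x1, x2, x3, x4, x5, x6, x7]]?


C(n+d-1,d)=C(11,5)=462


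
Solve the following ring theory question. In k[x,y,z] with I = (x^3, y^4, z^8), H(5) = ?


Need i<3, j<4, k<8 with i+j+k=5.
For each i, j ranges over max(0,5-i-7)..min(3,5-i):
  i=0: j in [0,3] -> 4
  i=1: j in [0,3] -> 4
  i=2: j in [0,3] -> 4
H(5) = 4+4+4 = 12


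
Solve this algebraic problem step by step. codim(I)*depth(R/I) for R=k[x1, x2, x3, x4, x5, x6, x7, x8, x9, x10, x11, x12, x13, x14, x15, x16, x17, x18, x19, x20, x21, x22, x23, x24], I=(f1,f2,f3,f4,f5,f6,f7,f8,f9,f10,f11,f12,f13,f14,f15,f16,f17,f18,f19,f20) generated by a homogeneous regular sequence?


codim=20, depth=dim(R/I)=24-20=4
Product=20*4=80


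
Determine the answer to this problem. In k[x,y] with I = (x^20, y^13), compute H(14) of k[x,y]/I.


k[x,y], I = (x^20, y^13), d = 14
Need i < 20 and d-i < 13.
Range: 2 <= i <= 14.
H(14) = 13


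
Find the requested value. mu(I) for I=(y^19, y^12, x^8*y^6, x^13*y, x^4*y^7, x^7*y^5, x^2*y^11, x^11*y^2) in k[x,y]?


Remove redundant (divisible by others).
y^19 redundant.
x^8*y^6 redundant.
Min: x^13*y, x^11*y^2, x^7*y^5, x^4*y^7, x^2*y^11, y^12
Count=6


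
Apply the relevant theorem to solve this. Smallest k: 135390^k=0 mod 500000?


135390^k mod 500000:
k=1: 135390
k=2: 452100
k=3: 319000
k=4: 410000
k=5: 400000
k=6: 0
First zero at k = 6


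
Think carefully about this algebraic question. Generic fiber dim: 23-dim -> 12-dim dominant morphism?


dim(fiber)=dim(X)-dim(Y)=23-12=11


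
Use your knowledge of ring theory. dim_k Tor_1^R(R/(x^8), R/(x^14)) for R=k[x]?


Tor_1(R/I,R/J)=(I cap J)/IJ=(x^14)/(x^22)
dim=22-14=min(8,14)=8


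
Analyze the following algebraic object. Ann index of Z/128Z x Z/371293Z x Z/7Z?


Exponent = lcm of the cyclic orders; pairwise coprime => product.
2^7*13^5*7^1=128*371293*7=332678528


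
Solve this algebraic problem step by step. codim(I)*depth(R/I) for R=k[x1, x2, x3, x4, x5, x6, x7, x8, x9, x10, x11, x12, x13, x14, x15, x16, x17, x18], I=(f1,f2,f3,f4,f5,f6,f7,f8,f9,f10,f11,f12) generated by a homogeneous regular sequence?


codim=12, depth=dim(R/I)=18-12=6
Product=12*6=72


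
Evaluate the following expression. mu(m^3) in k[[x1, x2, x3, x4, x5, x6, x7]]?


C(n+d-1,d)=C(9,3)=84


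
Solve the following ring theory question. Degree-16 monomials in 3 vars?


C(d+n-1,n-1)=C(18,2)=153


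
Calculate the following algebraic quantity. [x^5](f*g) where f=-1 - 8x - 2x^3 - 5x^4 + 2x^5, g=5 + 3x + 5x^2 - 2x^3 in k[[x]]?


[x^5] = sum a_i*b_j, i+j=5
  -2*5=-10
  -5*3=-15
  2*5=10
Sum=-15


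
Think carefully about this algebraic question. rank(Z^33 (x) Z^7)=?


rank(M(x)N) = rank(M)*rank(N)
33*7 = 231


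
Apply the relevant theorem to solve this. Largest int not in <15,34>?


gcd(15,34)=1 => F=ab-a-b=15*34-15-34=510-49=461


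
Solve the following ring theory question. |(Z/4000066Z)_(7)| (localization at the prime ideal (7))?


7-primary part: 4000066=7^6*34
Size=7^6=117649


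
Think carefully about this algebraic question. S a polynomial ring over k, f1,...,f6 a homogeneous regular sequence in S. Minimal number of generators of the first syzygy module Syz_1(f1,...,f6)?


Regular sequence => Koszul complex is the minimal free resolution.
Syz_1 minimally generated by Koszul relations f_i*e_j - f_j*e_i (i<j): mu(Syz_1) = beta_2 = C(m,2) = m(m-1)/2
m=6
6*5/2 = 15


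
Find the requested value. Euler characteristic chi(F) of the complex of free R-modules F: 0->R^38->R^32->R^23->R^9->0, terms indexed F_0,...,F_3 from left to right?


chi = sum (-1)^i * rank:
(-1)^0*38=38
(-1)^1*32=-32
(-1)^2*23=23
(-1)^3*9=-9
chi=20


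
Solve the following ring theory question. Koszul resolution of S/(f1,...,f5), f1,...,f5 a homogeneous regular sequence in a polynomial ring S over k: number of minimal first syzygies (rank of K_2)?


Regular sequence => Koszul complex is the minimal free resolution.
Syz_1 minimally generated by Koszul relations f_i*e_j - f_j*e_i (i<j): mu(Syz_1) = beta_2 = C(m,2) = m(m-1)/2
m=5
5*4/2 = 10


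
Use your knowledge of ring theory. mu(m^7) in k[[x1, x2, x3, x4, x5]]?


C(n+d-1,d)=C(11,7)=330


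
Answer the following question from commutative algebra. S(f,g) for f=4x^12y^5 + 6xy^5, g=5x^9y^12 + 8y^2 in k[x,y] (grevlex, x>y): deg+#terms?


LT(f)=4x^12y^5, LT(g)=5x^9y^12
lcm(LM)=x^12y^12
S(f,g) (scaled by 20 to clear denominators) = 5y^7*f - 4x^3*g = 30xy^12 - 32x^3y^2
2 terms, deg 13.
13+2=15


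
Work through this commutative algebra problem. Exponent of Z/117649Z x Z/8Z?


Exponent = lcm of the cyclic orders; pairwise coprime => product.
7^6*2^3=117649*8=941192


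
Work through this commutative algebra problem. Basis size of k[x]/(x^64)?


Basis: 1,x,...,x^63
dim=64


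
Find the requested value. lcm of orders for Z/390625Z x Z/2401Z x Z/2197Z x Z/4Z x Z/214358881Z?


Exponent = lcm of the cyclic orders; pairwise coprime => product.
5^8*7^4*13^3*2^2*11^8=390625*2401*2197*4*214358881=1766785084684932812500


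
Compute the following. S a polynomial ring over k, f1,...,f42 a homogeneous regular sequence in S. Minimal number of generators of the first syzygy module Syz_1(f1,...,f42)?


Regular sequence => Koszul complex is the minimal free resolution.
Syz_1 minimally generated by Koszul relations f_i*e_j - f_j*e_i (i<j): mu(Syz_1) = beta_2 = C(m,2) = m(m-1)/2
m=42
42*41/2 = 861


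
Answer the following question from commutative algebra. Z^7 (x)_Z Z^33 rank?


rank(M(x)N) = rank(M)*rank(N)
7*33 = 231


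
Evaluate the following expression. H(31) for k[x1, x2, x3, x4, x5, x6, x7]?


C(d+n-1,n-1)=C(37,6)=2324784


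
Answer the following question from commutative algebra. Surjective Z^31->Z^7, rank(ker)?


rank(ker) = 31-7 = 24


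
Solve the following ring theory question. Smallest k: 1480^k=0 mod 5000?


1480^k mod 5000:
k=1: 1480
k=2: 400
k=3: 2000
k=4: 0
First zero at k = 4


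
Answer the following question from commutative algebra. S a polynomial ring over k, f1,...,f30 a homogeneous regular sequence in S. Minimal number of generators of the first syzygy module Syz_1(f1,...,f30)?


Regular sequence => Koszul complex is the minimal free resolution.
Syz_1 minimally generated by Koszul relations f_i*e_j - f_j*e_i (i<j): mu(Syz_1) = beta_2 = C(m,2) = m(m-1)/2
m=30
30*29/2 = 435


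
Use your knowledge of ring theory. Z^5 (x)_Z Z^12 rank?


rank(M(x)N) = rank(M)*rank(N)
5*12 = 60


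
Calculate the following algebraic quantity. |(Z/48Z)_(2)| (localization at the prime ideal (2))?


2-primary part: 48=2^4*3
Size=2^4=16


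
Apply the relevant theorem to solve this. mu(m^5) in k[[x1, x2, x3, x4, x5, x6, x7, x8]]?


C(n+d-1,d)=C(12,5)=792


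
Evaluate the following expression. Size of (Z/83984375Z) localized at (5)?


5-primary part: 83984375=5^9*43
Size=5^9=1953125


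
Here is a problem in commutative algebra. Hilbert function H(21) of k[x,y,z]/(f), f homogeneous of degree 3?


C(23,2)-C(20,2)=253-190=63


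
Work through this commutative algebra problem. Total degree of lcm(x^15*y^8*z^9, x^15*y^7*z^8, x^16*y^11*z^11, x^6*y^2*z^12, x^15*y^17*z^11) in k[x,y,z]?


lcm = componentwise max:
x: max(15,15,16,6,15)=16
y: max(8,7,11,2,17)=17
z: max(9,8,11,12,11)=12
Total=16+17+12=45


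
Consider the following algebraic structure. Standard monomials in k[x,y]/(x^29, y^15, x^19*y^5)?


k[x,y]/I, I = (x^29, y^15, x^19*y^5)
Rect: 29x15=435. Corner: (29-19)x(15-5)=100.
dim = 435-100 = 335


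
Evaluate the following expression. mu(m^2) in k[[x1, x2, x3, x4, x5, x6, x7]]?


C(n+d-1,d)=C(8,2)=28


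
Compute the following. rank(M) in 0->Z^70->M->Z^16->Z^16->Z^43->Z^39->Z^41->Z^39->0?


Alt sum=0:
(-1)^0*70 + (-1)^1*? + (-1)^2*16 + (-1)^3*16 + (-1)^4*43 + (-1)^5*39 + (-1)^6*41 + (-1)^7*39=0
rank(M)=76


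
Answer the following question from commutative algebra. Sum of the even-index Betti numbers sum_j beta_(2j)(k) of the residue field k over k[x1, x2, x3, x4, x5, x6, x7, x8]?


Koszul resolution: beta_i(k)=C(n,i), n=8
sum_even C(8,i) = 2^(n-1) = 2^7 = 128


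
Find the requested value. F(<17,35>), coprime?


gcd(17,35)=1 => F=ab-a-b=17*35-17-35=595-52=543


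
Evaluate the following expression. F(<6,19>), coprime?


gcd(6,19)=1 => F=ab-a-b=6*19-6-19=114-25=89


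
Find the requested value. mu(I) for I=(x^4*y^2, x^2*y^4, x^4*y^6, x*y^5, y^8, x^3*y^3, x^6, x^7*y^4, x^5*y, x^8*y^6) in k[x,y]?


Remove redundant (divisible by others).
x^7*y^4 redundant.
x^4*y^6 redundant.
x^8*y^6 redundant.
Min: x^6, x^5*y, x^4*y^2, x^3*y^3, x^2*y^4, x*y^5, y^8
Count=7


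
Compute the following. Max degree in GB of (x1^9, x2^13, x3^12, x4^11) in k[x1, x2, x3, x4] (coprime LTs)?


Pure powers, coprime LTs => already GB.
Degrees: 9, 13, 12, 11
Max=13


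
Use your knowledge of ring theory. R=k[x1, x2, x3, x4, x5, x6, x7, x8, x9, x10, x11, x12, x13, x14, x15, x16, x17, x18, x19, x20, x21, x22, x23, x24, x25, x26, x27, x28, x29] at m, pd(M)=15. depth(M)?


pd+depth=depth(R)=29
depth=29-15=14


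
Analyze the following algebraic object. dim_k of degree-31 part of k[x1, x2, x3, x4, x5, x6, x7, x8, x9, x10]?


C(d+n-1,n-1)=C(40,9)=273438880


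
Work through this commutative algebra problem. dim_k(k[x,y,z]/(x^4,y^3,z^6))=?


Basis: x^iy^jz^k, i<4,j<3,k<6
4*3*6=72


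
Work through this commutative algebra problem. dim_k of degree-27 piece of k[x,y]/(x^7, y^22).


k[x,y], I = (x^7, y^22), d = 27
Need i < 7 and d-i < 22.
Range: 6 <= i <= 6.
H(27) = 1


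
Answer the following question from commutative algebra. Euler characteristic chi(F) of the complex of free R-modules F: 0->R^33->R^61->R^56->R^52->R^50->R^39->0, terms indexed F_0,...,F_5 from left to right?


chi = sum (-1)^i * rank:
(-1)^0*33=33
(-1)^1*61=-61
(-1)^2*56=56
(-1)^3*52=-52
(-1)^4*50=50
(-1)^5*39=-39
chi=-13


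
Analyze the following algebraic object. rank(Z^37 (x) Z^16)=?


rank(M(x)N) = rank(M)*rank(N)
37*16 = 592


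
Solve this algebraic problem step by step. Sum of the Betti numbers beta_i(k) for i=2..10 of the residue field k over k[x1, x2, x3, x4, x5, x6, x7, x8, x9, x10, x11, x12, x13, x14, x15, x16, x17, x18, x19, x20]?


Koszul resolution: beta_i(k)=C(n,i), n=20
C(20,2)=190, C(20,3)=1140, C(20,4)=4845, C(20,5)=15504, C(20,6)=38760, C(20,7)=77520, C(20,8)=125970, C(20,9)=167960, C(20,10)=184756
Sum=616645


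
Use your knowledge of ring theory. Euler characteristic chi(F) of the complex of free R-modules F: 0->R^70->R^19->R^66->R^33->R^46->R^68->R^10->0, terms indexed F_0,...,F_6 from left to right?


chi = sum (-1)^i * rank:
(-1)^0*70=70
(-1)^1*19=-19
(-1)^2*66=66
(-1)^3*33=-33
(-1)^4*46=46
(-1)^5*68=-68
(-1)^6*10=10
chi=72


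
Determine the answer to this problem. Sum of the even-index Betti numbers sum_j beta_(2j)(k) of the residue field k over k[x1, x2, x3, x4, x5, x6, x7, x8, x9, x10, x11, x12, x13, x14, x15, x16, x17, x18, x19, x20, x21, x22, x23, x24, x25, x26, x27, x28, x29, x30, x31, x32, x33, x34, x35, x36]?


Koszul resolution: beta_i(k)=C(n,i), n=36
sum_even C(36,i) = 2^(n-1) = 2^35 = 34359738368


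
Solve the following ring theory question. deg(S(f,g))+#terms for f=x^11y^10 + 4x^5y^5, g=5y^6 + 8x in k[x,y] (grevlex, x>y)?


LT(f)=x^11y^10, LT(g)=5y^6
lcm(LM)=x^11y^10
S(f,g) (scaled by 5 to clear denominators) = 5*f - x^11y^4*g = -8x^12y^4 + 20x^5y^5
2 terms, deg 16.
16+2=18


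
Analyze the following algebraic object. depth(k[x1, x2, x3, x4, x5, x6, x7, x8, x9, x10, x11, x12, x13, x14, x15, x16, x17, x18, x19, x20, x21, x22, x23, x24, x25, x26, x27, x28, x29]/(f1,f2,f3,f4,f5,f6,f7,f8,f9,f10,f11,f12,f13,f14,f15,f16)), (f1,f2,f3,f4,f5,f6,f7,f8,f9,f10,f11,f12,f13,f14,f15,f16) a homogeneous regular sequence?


depth(R)=29
depth(R/I)=29-16=13


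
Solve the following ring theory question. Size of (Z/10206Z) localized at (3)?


3-primary part: 10206=3^6*14
Size=3^6=729


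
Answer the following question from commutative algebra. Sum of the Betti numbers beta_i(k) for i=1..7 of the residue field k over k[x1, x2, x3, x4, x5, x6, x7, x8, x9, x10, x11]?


Koszul resolution: beta_i(k)=C(n,i), n=11
C(11,1)=11, C(11,2)=55, C(11,3)=165, C(11,4)=330, C(11,5)=462, C(11,6)=462, C(11,7)=330
Sum=1815


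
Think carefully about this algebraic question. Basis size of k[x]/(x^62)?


Basis: 1,x,...,x^61
dim=62


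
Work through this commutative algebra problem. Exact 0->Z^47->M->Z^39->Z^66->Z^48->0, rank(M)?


Alt sum=0:
(-1)^0*47 + (-1)^1*? + (-1)^2*39 + (-1)^3*66 + (-1)^4*48=0
rank(M)=68


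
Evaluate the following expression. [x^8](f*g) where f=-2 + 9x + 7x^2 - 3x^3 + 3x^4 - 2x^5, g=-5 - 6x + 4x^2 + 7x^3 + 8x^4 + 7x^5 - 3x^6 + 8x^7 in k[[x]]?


[x^8] = sum a_i*b_j, i+j=8
  9*8=72
  7*-3=-21
  -3*7=-21
  3*8=24
  -2*7=-14
Sum=40


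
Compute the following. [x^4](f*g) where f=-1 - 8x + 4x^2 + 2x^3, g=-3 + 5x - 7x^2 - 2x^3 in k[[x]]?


[x^4] = sum a_i*b_j, i+j=4
  -8*-2=16
  4*-7=-28
  2*5=10
Sum=-2


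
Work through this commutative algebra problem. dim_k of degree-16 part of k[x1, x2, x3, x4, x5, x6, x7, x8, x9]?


C(d+n-1,n-1)=C(24,8)=735471


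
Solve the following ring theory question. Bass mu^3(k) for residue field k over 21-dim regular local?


C(n,i)=C(21,3)=1330


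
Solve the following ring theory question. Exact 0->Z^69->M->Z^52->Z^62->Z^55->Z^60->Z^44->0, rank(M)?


Alt sum=0:
(-1)^0*69 + (-1)^1*? + (-1)^2*52 + (-1)^3*62 + (-1)^4*55 + (-1)^5*60 + (-1)^6*44=0
rank(M)=98


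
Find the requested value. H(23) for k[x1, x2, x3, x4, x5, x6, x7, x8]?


C(d+n-1,n-1)=C(30,7)=2035800


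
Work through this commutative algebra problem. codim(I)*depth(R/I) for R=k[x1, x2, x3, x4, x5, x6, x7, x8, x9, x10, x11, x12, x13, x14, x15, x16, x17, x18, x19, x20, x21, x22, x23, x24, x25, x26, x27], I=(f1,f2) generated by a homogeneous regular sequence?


codim=2, depth=dim(R/I)=27-2=25
Product=2*25=50


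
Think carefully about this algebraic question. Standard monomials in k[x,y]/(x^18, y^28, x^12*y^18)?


k[x,y]/I, I = (x^18, y^28, x^12*y^18)
Rect: 18x28=504. Corner: (18-12)x(28-18)=60.
dim = 504-60 = 444


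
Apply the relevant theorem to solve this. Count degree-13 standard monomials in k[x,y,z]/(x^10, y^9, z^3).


Need i<10, j<9, k<3 with i+j+k=13.
For each i, j ranges over max(0,13-i-2)..min(8,13-i):
  i=0: j in [11,8] -> 0
  i=1: j in [10,8] -> 0
  i=2: j in [9,8] -> 0
  i=3: j in [8,8] -> 1
  i=4: j in [7,8] -> 2
  i=5: j in [6,8] -> 3
  i=6: j in [5,7] -> 3
  i=7: j in [4,6] -> 3
  i=8: j in [3,5] -> 3
  i=9: j in [2,4] -> 3
H(13) = 0+0+0+1+2+3+3+3+3+3 = 18


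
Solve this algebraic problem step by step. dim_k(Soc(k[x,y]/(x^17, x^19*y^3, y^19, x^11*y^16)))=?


Socle = ann(m) = span of standard monomials u with x*u, y*u in I (staircase corners).
Redundant generators: x^19*y^3
Minimal generators: x^17, x^11*y^16, y^19
Corners: x^10y^18, x^16y^15
Socle dim=2


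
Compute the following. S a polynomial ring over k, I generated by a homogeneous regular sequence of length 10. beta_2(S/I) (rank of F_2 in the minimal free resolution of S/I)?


Regular sequence => Koszul complex is the minimal free resolution.
Syz_1 minimally generated by Koszul relations f_i*e_j - f_j*e_i (i<j): mu(Syz_1) = beta_2 = C(m,2) = m(m-1)/2
m=10
10*9/2 = 45


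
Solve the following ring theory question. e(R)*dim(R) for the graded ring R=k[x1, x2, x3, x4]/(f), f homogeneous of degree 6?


e(R)=deg(f)=6, dim(R)=4-1=3
e*dim=6*3=18


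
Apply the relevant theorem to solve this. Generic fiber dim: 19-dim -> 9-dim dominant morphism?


dim(fiber)=dim(X)-dim(Y)=19-9=10


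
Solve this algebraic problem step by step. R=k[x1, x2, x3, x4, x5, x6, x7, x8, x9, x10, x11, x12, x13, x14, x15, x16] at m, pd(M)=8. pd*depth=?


pd+depth=16
depth=16-8=8
pd*depth=8*8=64


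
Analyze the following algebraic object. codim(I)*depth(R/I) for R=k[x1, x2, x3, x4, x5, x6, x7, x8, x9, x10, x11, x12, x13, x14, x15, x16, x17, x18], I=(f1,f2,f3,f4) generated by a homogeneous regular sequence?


codim=4, depth=dim(R/I)=18-4=14
Product=4*14=56


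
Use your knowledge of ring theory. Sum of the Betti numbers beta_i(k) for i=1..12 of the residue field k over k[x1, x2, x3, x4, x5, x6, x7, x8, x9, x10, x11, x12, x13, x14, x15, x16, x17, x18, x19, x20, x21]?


Koszul resolution: beta_i(k)=C(n,i), n=21
C(21,1)=21, C(21,2)=210, C(21,3)=1330, C(21,4)=5985, C(21,5)=20349, C(21,6)=54264, C(21,7)=116280, C(21,8)=203490, C(21,9)=293930, C(21,10)=352716, C(21,11)=352716, C(21,12)=293930
Sum=1695221


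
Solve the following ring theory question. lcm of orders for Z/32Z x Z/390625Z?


Exponent = lcm of the cyclic orders; pairwise coprime => product.
2^5*5^8=32*390625=12500000


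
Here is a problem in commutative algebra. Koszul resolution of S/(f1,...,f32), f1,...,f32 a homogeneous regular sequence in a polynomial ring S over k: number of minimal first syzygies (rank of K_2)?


Regular sequence => Koszul complex is the minimal free resolution.
Syz_1 minimally generated by Koszul relations f_i*e_j - f_j*e_i (i<j): mu(Syz_1) = beta_2 = C(m,2) = m(m-1)/2
m=32
32*31/2 = 496


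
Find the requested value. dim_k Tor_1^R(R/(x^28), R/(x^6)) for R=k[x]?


Tor_1(R/I,R/J)=(I cap J)/IJ=(x^28)/(x^34)
dim=34-28=min(28,6)=6


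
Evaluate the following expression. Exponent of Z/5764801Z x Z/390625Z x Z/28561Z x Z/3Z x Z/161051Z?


Exponent = lcm of the cyclic orders; pairwise coprime => product.
7^8*5^8*13^4*3^1*11^5=5764801*390625*28561*3*161051=31074378013676262890625


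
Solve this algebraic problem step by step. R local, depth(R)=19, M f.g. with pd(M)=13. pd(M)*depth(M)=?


pd+depth=19
depth=19-13=6
pd*depth=13*6=78


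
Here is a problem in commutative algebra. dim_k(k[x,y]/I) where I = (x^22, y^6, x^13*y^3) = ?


k[x,y]/I, I = (x^22, y^6, x^13*y^3)
Rect: 22x6=132. Corner: (22-13)x(6-3)=27.
dim = 132-27 = 105


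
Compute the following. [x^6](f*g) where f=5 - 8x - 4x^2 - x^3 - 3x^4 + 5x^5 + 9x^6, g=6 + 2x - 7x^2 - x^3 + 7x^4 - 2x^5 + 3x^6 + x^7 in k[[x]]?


[x^6] = sum a_i*b_j, i+j=6
  5*3=15
  -8*-2=16
  -4*7=-28
  -1*-1=1
  -3*-7=21
  5*2=10
  9*6=54
Sum=89


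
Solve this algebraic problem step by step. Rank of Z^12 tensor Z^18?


rank(M(x)N) = rank(M)*rank(N)
12*18 = 216


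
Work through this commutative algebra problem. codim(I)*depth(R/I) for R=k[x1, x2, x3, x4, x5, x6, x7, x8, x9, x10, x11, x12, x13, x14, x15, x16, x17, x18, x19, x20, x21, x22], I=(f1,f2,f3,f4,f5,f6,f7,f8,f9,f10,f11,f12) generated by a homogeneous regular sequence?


codim=12, depth=dim(R/I)=22-12=10
Product=12*10=120


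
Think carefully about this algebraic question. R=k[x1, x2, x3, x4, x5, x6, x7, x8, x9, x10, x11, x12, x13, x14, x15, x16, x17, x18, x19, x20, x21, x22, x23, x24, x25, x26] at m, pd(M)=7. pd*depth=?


pd+depth=26
depth=26-7=19
pd*depth=7*19=133


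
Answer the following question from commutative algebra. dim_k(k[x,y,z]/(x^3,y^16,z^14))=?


Basis: x^iy^jz^k, i<3,j<16,k<14
3*16*14=672


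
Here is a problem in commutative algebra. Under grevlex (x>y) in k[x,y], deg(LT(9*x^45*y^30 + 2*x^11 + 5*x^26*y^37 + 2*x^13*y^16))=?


LT: 9*x^45*y^30
deg_x=45, deg_y=30
Total=45+30=75


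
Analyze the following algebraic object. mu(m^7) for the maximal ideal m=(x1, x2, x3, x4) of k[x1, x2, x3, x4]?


Graded Nakayama: mu(m^d) = dim_k (m^d/m^(d+1)) = #degree-7 monomials in 4 vars
C(n+d-1,d)=C(10,7)=120


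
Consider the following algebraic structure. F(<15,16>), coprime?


gcd(15,16)=1 => F=ab-a-b=15*16-15-16=240-31=209


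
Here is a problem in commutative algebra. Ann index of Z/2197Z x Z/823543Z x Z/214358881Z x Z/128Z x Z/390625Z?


Exponent = lcm of the cyclic orders; pairwise coprime => product.
13^3*7^7*11^8*2^7*5^8=2197*823543*214358881*128*390625=19392233089501822550000000


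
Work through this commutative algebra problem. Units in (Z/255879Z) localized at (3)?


Local ring = Z/19683Z.
phi(19683) = 3^8*(3-1) = 13122


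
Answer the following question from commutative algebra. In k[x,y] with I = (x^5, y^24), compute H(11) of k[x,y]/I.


k[x,y], I = (x^5, y^24), d = 11
Need i < 5 and d-i < 24.
Range: 0 <= i <= 4.
H(11) = 5


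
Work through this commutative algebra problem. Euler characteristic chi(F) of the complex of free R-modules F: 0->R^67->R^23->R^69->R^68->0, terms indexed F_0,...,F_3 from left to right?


chi = sum (-1)^i * rank:
(-1)^0*67=67
(-1)^1*23=-23
(-1)^2*69=69
(-1)^3*68=-68
chi=45


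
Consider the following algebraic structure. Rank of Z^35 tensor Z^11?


rank(M(x)N) = rank(M)*rank(N)
35*11 = 385


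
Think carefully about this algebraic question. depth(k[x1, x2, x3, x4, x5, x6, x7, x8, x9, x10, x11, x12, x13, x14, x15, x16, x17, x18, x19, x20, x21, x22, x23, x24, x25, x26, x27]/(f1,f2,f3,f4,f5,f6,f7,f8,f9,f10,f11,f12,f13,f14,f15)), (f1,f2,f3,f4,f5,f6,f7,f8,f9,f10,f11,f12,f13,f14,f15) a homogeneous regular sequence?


depth(R)=27
depth(R/I)=27-15=12


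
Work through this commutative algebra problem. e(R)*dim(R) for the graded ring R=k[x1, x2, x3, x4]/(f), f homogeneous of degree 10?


e(R)=deg(f)=10, dim(R)=4-1=3
e*dim=10*3=30


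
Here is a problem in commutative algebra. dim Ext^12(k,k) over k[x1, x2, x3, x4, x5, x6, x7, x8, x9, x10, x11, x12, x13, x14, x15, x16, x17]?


C(n,i)=C(17,12)=6188


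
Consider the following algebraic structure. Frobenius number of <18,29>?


gcd(18,29)=1 => F=ab-a-b=18*29-18-29=522-47=475


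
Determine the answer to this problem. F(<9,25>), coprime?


gcd(9,25)=1 => F=ab-a-b=9*25-9-25=225-34=191


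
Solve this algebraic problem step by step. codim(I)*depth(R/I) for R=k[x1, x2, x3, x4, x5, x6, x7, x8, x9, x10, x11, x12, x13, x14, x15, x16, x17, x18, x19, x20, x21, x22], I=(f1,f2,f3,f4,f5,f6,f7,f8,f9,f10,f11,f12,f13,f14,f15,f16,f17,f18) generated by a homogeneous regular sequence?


codim=18, depth=dim(R/I)=22-18=4
Product=18*4=72


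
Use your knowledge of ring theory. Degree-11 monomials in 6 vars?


C(d+n-1,n-1)=C(16,5)=4368


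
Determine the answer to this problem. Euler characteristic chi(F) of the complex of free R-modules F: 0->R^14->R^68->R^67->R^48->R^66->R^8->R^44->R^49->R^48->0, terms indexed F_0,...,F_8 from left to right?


chi = sum (-1)^i * rank:
(-1)^0*14=14
(-1)^1*68=-68
(-1)^2*67=67
(-1)^3*48=-48
(-1)^4*66=66
(-1)^5*8=-8
(-1)^6*44=44
(-1)^7*49=-49
(-1)^8*48=48
chi=66


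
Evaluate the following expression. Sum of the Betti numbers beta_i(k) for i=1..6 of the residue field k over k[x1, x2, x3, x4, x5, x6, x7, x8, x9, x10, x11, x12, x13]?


Koszul resolution: beta_i(k)=C(n,i), n=13
C(13,1)=13, C(13,2)=78, C(13,3)=286, C(13,4)=715, C(13,5)=1287, C(13,6)=1716
Sum=4095
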